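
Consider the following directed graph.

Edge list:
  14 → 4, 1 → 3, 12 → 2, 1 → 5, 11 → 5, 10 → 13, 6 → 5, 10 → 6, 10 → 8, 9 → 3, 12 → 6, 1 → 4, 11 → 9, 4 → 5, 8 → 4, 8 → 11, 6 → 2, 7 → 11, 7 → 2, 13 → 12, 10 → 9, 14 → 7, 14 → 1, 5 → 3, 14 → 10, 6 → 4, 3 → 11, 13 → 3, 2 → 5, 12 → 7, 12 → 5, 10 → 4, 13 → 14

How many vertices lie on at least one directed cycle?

A vertex is on a directed cycle iff it belongs to a strongly connected component of size ≥ 2 (or has a self-loop).
The vertices on cycles are {3, 5, 9, 10, 11, 13, 14} — 7 in total.

7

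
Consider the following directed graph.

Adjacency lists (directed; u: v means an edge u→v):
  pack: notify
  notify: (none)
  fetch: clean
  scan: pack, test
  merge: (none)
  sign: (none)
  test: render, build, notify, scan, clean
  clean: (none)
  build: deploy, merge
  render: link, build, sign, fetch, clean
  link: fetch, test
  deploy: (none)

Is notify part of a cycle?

No

notify lies on a cycle iff there is a path from notify back to itself.
Exploring from notify, it never reaches itself; equivalently, its strongly connected component is a singleton.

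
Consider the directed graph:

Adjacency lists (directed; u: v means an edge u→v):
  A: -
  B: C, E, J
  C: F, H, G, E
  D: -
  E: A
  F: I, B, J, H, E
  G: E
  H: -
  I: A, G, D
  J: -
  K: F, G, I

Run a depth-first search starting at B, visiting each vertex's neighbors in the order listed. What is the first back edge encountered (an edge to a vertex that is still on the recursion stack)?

DFS from B (visiting each vertex's neighbors in the order listed); mark gray on enter, black on exit:
B gray
  C gray
    F gray
      I gray
        A gray
        A black
        G gray
          E gray
            E→A: A black — skip
          E black
        G black
        D gray
        D black
      I black
      F→B: B is gray → back edge
First back edge: F → B.

F->B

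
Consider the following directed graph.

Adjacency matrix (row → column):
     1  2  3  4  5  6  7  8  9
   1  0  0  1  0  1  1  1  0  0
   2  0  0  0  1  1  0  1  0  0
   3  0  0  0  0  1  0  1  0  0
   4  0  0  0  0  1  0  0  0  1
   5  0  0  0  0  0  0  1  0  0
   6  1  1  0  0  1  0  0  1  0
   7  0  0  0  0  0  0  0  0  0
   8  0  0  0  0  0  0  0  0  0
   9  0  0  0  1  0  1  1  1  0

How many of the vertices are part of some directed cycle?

5

A vertex is on a directed cycle iff it belongs to a strongly connected component of size ≥ 2 (or has a self-loop).
The vertices on cycles are {1, 2, 4, 6, 9} — 5 in total.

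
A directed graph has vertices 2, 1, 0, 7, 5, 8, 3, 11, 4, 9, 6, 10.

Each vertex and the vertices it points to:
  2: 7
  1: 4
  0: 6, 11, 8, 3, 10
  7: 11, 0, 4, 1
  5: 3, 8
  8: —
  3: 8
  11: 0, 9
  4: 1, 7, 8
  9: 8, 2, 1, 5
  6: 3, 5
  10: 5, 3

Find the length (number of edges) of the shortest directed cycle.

For each vertex v, BFS finds the shortest path from v back to v.
The shortest such closed walk is 7 → 4 → 7, length 2.

2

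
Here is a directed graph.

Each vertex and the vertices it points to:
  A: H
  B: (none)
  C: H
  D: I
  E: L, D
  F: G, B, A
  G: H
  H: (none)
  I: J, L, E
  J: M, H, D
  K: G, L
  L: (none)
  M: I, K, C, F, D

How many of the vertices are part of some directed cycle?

5

A vertex is on a directed cycle iff it belongs to a strongly connected component of size ≥ 2 (or has a self-loop).
The vertices on cycles are {D, E, I, J, M} — 5 in total.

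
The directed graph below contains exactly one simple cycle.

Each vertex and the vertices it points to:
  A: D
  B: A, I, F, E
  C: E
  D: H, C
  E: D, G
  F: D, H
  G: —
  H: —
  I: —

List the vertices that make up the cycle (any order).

C, D, E

DFS with gray/black marking from E:
E gray
  D gray
    H gray
    H black
    C gray
      C→E: E is gray → back edge
Back edge closes the cycle E → D → C → E; its vertices are {C, D, E}.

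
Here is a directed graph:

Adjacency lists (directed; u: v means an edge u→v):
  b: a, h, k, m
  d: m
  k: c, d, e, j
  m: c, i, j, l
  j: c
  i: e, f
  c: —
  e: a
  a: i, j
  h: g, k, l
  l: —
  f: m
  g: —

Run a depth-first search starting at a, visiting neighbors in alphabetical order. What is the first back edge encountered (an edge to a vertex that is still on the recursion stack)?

e→a

DFS from a (visiting neighbors in alphabetical order); mark gray on enter, black on exit:
a gray
  i gray
    e gray
      e→a: a is gray → back edge
First back edge: e → a.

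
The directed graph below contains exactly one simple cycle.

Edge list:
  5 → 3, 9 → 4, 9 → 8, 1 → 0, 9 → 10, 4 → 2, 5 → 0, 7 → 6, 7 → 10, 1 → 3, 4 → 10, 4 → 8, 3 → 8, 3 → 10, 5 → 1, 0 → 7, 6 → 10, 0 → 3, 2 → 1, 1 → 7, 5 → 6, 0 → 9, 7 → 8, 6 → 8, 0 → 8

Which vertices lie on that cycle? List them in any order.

0, 1, 2, 4, 9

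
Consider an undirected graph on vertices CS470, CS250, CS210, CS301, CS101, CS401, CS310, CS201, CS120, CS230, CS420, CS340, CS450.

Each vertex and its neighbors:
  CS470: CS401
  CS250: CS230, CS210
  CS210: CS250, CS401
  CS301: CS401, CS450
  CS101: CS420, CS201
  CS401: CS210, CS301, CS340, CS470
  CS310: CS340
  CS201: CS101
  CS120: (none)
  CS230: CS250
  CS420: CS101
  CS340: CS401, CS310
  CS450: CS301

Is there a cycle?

DFS, tracking each vertex's parent; an edge to a visited non-parent vertex closes a cycle.
Start from CS230:
visit CS230 (parent –)
  visit CS250 (parent CS230)
    CS250–CS230: parent, skip
    visit CS210 (parent CS250)
      CS210–CS250: parent, skip
      visit CS401 (parent CS210)
        CS401–CS210: parent, skip
        visit CS301 (parent CS401)
          CS301–CS401: parent, skip
          visit CS450 (parent CS301)
            CS450–CS301: parent, skip
        visit CS340 (parent CS401)
          CS340–CS401: parent, skip
          visit CS310 (parent CS340)
            CS310–CS340: parent, skip
        visit CS470 (parent CS401)
          CS470–CS401: parent, skip
visit CS101 (parent –)
  visit CS420 (parent CS101)
    CS420–CS101: parent, skip
  visit CS201 (parent CS101)
    CS201–CS101: parent, skip
visit CS120 (parent –)
No non-parent visited neighbor found — the graph is a forest.

No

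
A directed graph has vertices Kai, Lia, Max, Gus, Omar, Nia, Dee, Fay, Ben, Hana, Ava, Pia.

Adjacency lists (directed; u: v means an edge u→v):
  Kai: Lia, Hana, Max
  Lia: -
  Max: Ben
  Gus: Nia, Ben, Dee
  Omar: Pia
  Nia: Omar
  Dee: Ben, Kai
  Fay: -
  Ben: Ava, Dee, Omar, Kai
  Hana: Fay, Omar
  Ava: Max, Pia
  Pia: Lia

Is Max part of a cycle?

Max is on a cycle iff Max can reach itself via ≥1 edge.
Max → Ben → Ava → Max — yes.

Yes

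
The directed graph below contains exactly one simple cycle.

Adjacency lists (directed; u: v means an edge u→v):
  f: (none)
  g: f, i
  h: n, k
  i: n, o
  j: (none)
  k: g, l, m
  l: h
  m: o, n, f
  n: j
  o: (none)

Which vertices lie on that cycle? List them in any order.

DFS with gray/black marking from k:
k gray
  g gray
    f gray
    f black
    i gray
      n gray
        j gray
        j black
      n black
      o gray
      o black
    i black
  g black
  l gray
    h gray
      h→n: n black — skip
      h→k: k is gray → back edge
Back edge closes the cycle k → l → h → k; its vertices are {h, k, l}.

h, k, l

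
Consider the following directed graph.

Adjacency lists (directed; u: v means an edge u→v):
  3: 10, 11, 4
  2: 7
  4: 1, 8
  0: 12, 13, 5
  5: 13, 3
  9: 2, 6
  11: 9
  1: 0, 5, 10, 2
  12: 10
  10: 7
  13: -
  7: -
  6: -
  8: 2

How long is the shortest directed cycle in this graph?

For each vertex v, BFS finds the shortest path from v back to v.
The shortest such closed walk is 5 → 3 → 4 → 1 → 5, length 4.

4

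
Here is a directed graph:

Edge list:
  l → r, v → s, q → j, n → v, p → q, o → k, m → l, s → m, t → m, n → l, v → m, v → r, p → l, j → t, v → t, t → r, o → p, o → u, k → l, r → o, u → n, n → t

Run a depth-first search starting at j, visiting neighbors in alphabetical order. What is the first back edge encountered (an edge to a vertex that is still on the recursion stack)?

k->l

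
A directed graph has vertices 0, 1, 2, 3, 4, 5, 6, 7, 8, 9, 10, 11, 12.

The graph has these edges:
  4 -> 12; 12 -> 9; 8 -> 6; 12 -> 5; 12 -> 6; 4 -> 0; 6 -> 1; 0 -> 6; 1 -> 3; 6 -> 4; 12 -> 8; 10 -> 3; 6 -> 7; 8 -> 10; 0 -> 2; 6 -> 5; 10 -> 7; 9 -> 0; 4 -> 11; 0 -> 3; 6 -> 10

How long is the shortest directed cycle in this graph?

3

For each vertex v, BFS finds the shortest path from v back to v.
The shortest such closed walk is 12 → 6 → 4 → 12, length 3.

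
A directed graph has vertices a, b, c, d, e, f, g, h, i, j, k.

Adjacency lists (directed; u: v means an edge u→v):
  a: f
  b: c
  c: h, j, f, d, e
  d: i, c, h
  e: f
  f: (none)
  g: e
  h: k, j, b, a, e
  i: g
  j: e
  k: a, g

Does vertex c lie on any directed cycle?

Yes

c is on a cycle iff c can reach itself via ≥1 edge.
c → d → c — yes.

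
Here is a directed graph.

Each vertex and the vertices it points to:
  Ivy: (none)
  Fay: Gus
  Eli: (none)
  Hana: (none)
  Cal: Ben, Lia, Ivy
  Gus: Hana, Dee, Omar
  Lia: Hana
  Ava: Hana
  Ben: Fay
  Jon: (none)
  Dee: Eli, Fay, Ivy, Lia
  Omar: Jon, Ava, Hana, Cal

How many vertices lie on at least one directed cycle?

6

A vertex is on a directed cycle iff it belongs to a strongly connected component of size ≥ 2 (or has a self-loop).
The vertices on cycles are {Ben, Cal, Dee, Fay, Gus, Omar} — 6 in total.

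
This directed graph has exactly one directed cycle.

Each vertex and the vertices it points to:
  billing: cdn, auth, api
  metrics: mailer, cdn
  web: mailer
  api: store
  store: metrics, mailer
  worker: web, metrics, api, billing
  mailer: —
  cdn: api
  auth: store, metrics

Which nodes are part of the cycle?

DFS with gray/black marking from cdn:
cdn gray
  api gray
    store gray
      metrics gray
        mailer gray
        mailer black
        metrics→cdn: cdn is gray → back edge
Back edge closes the cycle cdn → api → store → metrics → cdn; its vertices are {api, cdn, store, metrics}.

api, cdn, store, metrics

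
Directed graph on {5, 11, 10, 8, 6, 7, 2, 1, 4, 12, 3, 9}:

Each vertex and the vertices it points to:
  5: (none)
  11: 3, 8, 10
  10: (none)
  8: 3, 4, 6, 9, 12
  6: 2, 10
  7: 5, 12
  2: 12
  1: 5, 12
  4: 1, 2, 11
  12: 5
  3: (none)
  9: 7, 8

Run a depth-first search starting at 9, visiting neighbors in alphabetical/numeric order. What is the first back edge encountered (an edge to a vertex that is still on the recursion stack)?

11->8

DFS from 9 (visiting neighbors in alphabetical/numeric order); mark gray on enter, black on exit:
9 gray
  7 gray
    5 gray
    5 black
    12 gray
      12→5: 5 black — skip
    12 black
  7 black
  8 gray
    3 gray
    3 black
    4 gray
      1 gray
        1→5: 5 black — skip
        1→12: 12 black — skip
      1 black
      2 gray
        2→12: 12 black — skip
      2 black
      11 gray
        11→3: 3 black — skip
        11→8: 8 is gray → back edge
First back edge: 11 → 8.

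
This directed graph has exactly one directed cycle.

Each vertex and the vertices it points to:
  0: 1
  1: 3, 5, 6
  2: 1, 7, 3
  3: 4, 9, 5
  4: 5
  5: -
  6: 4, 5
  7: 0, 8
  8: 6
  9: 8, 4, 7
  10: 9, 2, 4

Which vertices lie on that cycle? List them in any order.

0, 1, 3, 7, 9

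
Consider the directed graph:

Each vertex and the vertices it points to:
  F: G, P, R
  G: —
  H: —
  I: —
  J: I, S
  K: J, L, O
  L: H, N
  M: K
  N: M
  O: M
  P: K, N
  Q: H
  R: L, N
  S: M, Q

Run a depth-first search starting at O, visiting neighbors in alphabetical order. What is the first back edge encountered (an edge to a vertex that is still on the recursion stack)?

S->M

DFS from O (visiting neighbors in alphabetical order); mark gray on enter, black on exit:
O gray
  M gray
    K gray
      J gray
        I gray
        I black
        S gray
          S→M: M is gray → back edge
First back edge: S → M.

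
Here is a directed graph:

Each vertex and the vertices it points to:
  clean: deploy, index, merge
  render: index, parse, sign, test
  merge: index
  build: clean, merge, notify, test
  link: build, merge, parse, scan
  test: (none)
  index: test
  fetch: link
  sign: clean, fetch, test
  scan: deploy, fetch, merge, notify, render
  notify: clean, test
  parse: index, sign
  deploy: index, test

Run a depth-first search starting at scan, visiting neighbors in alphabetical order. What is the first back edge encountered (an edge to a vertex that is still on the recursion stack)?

sign->fetch

DFS from scan (visiting neighbors in alphabetical order); mark gray on enter, black on exit:
scan gray
  deploy gray
    index gray
      test gray
      test black
    index black
    deploy→test: test black — skip
  deploy black
  fetch gray
    link gray
      build gray
        clean gray
          clean→deploy: deploy black — skip
          clean→index: index black — skip
          merge gray
            merge→index: index black — skip
          merge black
        clean black
        build→merge: merge black — skip
        notify gray
          notify→clean: clean black — skip
          notify→test: test black — skip
        notify black
        build→test: test black — skip
      build black
      link→merge: merge black — skip
      parse gray
        parse→index: index black — skip
        sign gray
          sign→clean: clean black — skip
          sign→fetch: fetch is gray → back edge
First back edge: sign → fetch.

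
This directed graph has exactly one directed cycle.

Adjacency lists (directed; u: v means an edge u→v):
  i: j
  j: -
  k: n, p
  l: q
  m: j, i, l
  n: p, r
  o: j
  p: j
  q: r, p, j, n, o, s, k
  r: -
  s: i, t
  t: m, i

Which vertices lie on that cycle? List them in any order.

DFS with gray/black marking from l:
l gray
  q gray
    r gray
    r black
    p gray
      j gray
      j black
    p black
    q→j: j black — skip
    n gray
      n→p: p black — skip
      n→r: r black — skip
    n black
    o gray
      o→j: j black — skip
    o black
    s gray
      i gray
        i→j: j black — skip
      i black
      t gray
        m gray
          m→j: j black — skip
          m→i: i black — skip
          m→l: l is gray → back edge
Back edge closes the cycle l → q → s → t → m → l; its vertices are {l, m, q, s, t}.

l, m, q, s, t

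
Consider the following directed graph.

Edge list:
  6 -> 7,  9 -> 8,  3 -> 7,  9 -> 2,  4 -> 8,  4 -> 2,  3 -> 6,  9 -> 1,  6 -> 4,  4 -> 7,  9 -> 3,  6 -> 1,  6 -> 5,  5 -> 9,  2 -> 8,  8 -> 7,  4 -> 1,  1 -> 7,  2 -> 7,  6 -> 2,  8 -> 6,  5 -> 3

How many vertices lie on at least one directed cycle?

7

A vertex is on a directed cycle iff it belongs to a strongly connected component of size ≥ 2 (or has a self-loop).
The vertices on cycles are {2, 3, 4, 5, 6, 8, 9} — 7 in total.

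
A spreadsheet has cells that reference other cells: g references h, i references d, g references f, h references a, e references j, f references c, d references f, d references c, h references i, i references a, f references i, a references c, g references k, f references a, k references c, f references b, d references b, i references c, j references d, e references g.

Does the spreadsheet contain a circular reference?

Yes

DFS with white/gray/black marking, starting from a:
a gray
  c gray
  c black
a black
b gray
b black
d gray
  d→c: c black — skip
  d→b: b black — skip
  f gray
    f→a: a black — skip
    f→b: b black — skip
    i gray
      i→a: a black — skip
      i→d: d is gray → back edge
Back edge found, so a cycle exists: d → f → i → d.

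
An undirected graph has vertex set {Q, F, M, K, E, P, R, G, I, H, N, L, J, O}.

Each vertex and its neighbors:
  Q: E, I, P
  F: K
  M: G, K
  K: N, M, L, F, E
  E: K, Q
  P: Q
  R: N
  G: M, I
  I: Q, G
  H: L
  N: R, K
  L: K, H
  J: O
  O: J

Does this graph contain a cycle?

Yes

DFS, tracking each vertex's parent; an edge to a visited non-parent vertex closes a cycle.
Start from Q:
visit Q (parent –)
  visit E (parent Q)
    visit K (parent E)
      visit N (parent K)
        visit R (parent N)
          R–N: parent, skip
        N–K: parent, skip
      visit M (parent K)
        visit G (parent M)
          G–M: parent, skip
          visit I (parent G)
            I–Q: Q visited and ≠ parent → cycle
Cycle: Q – E – K – M – G – I – Q.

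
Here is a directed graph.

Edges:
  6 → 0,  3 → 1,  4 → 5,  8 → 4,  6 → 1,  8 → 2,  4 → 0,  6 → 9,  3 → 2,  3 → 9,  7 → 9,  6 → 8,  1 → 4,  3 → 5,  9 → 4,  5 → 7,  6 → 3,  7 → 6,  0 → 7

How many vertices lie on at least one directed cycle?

9

A vertex is on a directed cycle iff it belongs to a strongly connected component of size ≥ 2 (or has a self-loop).
The vertices on cycles are {0, 1, 3, 4, 5, 6, 7, 8, 9} — 9 in total.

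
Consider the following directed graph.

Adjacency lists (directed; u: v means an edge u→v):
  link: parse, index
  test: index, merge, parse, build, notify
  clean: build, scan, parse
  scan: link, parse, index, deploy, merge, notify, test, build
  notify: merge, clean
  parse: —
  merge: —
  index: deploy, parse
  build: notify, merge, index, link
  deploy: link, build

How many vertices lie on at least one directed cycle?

8

A vertex is on a directed cycle iff it belongs to a strongly connected component of size ≥ 2 (or has a self-loop).
The vertices on cycles are {link, scan, test, build, clean, index, deploy, notify} — 8 in total.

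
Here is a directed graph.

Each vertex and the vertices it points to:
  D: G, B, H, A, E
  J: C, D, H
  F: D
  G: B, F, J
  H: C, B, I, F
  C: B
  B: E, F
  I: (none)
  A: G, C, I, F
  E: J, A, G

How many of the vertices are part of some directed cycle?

9

A vertex is on a directed cycle iff it belongs to a strongly connected component of size ≥ 2 (or has a self-loop).
The vertices on cycles are {A, B, C, D, E, F, G, H, J} — 9 in total.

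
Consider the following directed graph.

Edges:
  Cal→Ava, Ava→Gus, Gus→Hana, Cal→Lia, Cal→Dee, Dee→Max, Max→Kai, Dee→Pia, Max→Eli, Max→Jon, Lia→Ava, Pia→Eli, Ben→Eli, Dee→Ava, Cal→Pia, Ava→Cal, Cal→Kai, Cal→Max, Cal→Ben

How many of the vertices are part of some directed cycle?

A vertex is on a directed cycle iff it belongs to a strongly connected component of size ≥ 2 (or has a self-loop).
The vertices on cycles are {Ava, Cal, Dee, Lia} — 4 in total.

4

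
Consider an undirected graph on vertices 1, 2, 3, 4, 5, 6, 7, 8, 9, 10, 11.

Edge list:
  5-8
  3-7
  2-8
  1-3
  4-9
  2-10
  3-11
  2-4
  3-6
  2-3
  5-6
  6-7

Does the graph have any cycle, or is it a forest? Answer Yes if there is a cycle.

DFS, tracking each vertex's parent; an edge to a visited non-parent vertex closes a cycle.
Start from 5:
visit 5 (parent –)
  visit 8 (parent 5)
    8–5: parent, skip
    visit 2 (parent 8)
      visit 10 (parent 2)
        10–2: parent, skip
      visit 4 (parent 2)
        4–2: parent, skip
        visit 9 (parent 4)
          9–4: parent, skip
      2–8: parent, skip
      visit 3 (parent 2)
        visit 11 (parent 3)
          11–3: parent, skip
        visit 7 (parent 3)
          7–3: parent, skip
          visit 6 (parent 7)
            6–7: parent, skip
            6–3: 3 visited and ≠ parent → cycle
Cycle: 3 – 7 – 6 – 3.

Yes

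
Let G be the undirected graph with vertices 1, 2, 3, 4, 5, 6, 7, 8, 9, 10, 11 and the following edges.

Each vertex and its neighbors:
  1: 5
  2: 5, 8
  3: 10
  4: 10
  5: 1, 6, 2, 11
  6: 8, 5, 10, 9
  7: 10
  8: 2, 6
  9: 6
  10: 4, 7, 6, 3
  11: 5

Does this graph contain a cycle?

DFS, tracking each vertex's parent; an edge to a visited non-parent vertex closes a cycle.
Start from 4:
visit 4 (parent –)
  visit 10 (parent 4)
    10–4: parent, skip
    visit 7 (parent 10)
      7–10: parent, skip
    visit 6 (parent 10)
      visit 8 (parent 6)
        visit 2 (parent 8)
          visit 5 (parent 2)
            visit 1 (parent 5)
              1–5: parent, skip
            5–6: 6 visited and ≠ parent → cycle
Cycle: 6 – 8 – 2 – 5 – 6.

Yes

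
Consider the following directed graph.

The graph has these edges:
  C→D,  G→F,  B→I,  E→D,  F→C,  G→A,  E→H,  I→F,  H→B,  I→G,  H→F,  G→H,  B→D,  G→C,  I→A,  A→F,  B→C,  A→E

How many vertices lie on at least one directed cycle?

6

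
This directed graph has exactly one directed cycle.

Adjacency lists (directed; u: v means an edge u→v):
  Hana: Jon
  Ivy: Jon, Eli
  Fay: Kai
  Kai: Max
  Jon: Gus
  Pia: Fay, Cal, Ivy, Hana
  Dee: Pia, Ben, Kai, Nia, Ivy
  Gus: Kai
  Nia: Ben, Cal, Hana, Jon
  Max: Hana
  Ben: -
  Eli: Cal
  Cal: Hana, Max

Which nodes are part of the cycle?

DFS with gray/black marking from Jon:
Jon gray
  Gus gray
    Kai gray
      Max gray
        Hana gray
          Hana→Jon: Jon is gray → back edge
Back edge closes the cycle Jon → Gus → Kai → Max → Hana → Jon; its vertices are {Gus, Jon, Kai, Max, Hana}.

Gus, Jon, Kai, Max, Hana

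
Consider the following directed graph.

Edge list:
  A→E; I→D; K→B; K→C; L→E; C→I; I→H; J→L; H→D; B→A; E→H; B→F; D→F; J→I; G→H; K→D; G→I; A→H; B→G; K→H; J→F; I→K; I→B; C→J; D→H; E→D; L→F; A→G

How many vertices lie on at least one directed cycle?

9

A vertex is on a directed cycle iff it belongs to a strongly connected component of size ≥ 2 (or has a self-loop).
The vertices on cycles are {A, B, C, D, G, H, I, J, K} — 9 in total.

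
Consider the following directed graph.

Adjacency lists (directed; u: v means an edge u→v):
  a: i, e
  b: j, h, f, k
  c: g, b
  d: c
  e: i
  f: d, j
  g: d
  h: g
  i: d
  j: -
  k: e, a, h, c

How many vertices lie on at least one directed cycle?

10

A vertex is on a directed cycle iff it belongs to a strongly connected component of size ≥ 2 (or has a self-loop).
The vertices on cycles are {a, b, c, d, e, f, g, h, i, k} — 10 in total.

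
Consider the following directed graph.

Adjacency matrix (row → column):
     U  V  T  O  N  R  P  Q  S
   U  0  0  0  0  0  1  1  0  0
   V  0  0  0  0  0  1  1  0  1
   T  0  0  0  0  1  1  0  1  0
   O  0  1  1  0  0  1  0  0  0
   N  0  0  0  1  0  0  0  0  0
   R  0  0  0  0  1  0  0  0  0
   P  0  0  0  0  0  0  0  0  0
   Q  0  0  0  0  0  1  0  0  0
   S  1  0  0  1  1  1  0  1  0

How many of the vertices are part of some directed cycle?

8

A vertex is on a directed cycle iff it belongs to a strongly connected component of size ≥ 2 (or has a self-loop).
The vertices on cycles are {N, O, Q, R, S, T, U, V} — 8 in total.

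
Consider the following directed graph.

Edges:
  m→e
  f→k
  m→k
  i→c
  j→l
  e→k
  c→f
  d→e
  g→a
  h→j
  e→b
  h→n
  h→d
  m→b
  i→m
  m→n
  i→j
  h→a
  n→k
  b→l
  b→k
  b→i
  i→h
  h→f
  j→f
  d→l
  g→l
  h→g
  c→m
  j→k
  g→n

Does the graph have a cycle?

Yes

DFS with white/gray/black marking, starting from a:
a gray
a black
b gray
  i gray
    h gray
      n gray
        k gray
        k black
      n black
      d gray
        l gray
        l black
        e gray
          e→b: b is gray → back edge
Back edge found, so a cycle exists: b → i → h → d → e → b.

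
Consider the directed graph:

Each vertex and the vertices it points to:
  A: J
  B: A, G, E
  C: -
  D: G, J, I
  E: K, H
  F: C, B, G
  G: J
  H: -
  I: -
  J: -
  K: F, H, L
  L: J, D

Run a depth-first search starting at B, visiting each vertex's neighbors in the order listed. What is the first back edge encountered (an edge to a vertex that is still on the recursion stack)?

DFS from B (visiting each vertex's neighbors in the order listed); mark gray on enter, black on exit:
B gray
  A gray
    J gray
    J black
  A black
  G gray
    G→J: J black — skip
  G black
  E gray
    K gray
      F gray
        C gray
        C black
        F→B: B is gray → back edge
First back edge: F → B.

F→B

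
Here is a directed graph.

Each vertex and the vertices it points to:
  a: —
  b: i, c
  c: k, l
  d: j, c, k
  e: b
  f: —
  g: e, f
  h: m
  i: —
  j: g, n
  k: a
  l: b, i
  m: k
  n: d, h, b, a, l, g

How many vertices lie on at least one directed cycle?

6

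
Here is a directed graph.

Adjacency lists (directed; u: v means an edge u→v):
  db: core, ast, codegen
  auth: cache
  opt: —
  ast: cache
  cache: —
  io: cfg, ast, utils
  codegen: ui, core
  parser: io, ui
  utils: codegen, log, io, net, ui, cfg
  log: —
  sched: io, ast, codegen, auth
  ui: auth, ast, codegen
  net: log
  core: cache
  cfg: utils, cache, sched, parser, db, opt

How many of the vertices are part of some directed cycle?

7

A vertex is on a directed cycle iff it belongs to a strongly connected component of size ≥ 2 (or has a self-loop).
The vertices on cycles are {io, ui, cfg, sched, utils, parser, codegen} — 7 in total.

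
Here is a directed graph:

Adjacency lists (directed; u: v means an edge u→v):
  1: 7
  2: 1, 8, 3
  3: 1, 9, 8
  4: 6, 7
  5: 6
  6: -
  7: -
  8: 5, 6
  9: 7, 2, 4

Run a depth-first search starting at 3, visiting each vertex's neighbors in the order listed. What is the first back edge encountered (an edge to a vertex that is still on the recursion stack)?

2->3

DFS from 3 (visiting each vertex's neighbors in the order listed); mark gray on enter, black on exit:
3 gray
  1 gray
    7 gray
    7 black
  1 black
  9 gray
    9→7: 7 black — skip
    2 gray
      2→1: 1 black — skip
      8 gray
        5 gray
          6 gray
          6 black
        5 black
        8→6: 6 black — skip
      8 black
      2→3: 3 is gray → back edge
First back edge: 2 → 3.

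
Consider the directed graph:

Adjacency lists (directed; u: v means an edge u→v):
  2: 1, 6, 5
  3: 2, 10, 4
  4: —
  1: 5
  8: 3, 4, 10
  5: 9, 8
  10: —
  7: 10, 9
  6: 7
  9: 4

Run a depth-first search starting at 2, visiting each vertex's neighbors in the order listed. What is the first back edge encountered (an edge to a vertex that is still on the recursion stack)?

3->2

DFS from 2 (visiting each vertex's neighbors in the order listed); mark gray on enter, black on exit:
2 gray
  1 gray
    5 gray
      9 gray
        4 gray
        4 black
      9 black
      8 gray
        3 gray
          3→2: 2 is gray → back edge
First back edge: 3 → 2.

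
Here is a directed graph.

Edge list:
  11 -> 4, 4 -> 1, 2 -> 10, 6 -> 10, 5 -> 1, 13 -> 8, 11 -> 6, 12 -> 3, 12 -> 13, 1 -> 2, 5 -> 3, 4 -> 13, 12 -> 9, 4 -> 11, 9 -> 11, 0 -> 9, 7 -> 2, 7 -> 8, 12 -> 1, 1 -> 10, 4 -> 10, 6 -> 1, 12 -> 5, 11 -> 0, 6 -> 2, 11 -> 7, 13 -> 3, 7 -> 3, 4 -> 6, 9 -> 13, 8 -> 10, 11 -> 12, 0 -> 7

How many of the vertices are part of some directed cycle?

5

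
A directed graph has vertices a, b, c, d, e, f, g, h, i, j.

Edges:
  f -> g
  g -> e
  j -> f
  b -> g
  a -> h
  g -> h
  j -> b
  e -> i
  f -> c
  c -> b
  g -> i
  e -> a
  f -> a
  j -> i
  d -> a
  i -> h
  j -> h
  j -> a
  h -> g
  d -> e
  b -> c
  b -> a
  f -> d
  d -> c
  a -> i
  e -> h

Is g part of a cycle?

Yes

g is on a cycle iff g can reach itself via ≥1 edge.
g → h → g — yes.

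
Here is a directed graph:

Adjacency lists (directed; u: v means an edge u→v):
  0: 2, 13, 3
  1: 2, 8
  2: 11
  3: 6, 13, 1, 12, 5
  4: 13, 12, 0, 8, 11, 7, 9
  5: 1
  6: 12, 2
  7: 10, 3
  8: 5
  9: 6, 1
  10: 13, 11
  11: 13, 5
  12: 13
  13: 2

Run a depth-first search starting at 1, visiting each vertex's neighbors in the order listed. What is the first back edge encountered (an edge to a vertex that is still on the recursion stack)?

DFS from 1 (visiting each vertex's neighbors in the order listed); mark gray on enter, black on exit:
1 gray
  2 gray
    11 gray
      13 gray
        13→2: 2 is gray → back edge
First back edge: 13 → 2.

13->2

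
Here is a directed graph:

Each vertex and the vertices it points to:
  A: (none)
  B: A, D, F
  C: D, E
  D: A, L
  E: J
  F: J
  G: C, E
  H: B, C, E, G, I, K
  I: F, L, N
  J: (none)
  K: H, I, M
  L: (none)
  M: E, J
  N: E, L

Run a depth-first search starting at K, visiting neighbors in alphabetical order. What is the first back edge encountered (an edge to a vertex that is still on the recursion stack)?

H→K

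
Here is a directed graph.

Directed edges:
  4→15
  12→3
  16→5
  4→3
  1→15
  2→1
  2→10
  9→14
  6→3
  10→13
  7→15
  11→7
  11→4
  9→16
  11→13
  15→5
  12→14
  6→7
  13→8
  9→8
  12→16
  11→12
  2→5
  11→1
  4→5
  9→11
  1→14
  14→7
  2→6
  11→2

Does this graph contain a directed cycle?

DFS with white/gray/black marking, starting from 2:
2 gray
  10 gray
    13 gray
      8 gray
      8 black
    13 black
  10 black
  5 gray
  5 black
  1 gray
    14 gray
      7 gray
        15 gray
          15→5: 5 black — skip
        15 black
      7 black
    14 black
    1→15: 15 black — skip
  1 black
  6 gray
    6→7: 7 black — skip
    3 gray
    3 black
  6 black
2 black
12 gray
  16 gray
    16→5: 5 black — skip
  16 black
  12→3: 3 black — skip
  12→14: 14 black — skip
12 black
9 gray
  9→14: 14 black — skip
  9→16: 16 black — skip
  11 gray
    11→13: 13 black — skip
    11→2: 2 black — skip
    11→7: 7 black — skip
    11→12: 12 black — skip
    4 gray
      4→15: 15 black — skip
      4→3: 3 black — skip
      4→5: 5 black — skip
    4 black
    11→1: 1 black — skip
  11 black
  9→8: 8 black — skip
9 black
Every edge goes to a white or black vertex — no back edge, so the graph is acyclic.

No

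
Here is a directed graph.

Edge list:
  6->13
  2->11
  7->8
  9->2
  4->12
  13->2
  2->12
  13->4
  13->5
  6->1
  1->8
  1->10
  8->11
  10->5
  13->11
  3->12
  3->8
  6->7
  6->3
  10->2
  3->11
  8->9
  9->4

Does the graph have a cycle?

DFS with white/gray/black marking, starting from 3:
3 gray
  11 gray
  11 black
  8 gray
    8→11: 11 black — skip
    9 gray
      2 gray
        12 gray
        12 black
        2→11: 11 black — skip
      2 black
      4 gray
        4→12: 12 black — skip
      4 black
    9 black
  8 black
  3→12: 12 black — skip
3 black
7 gray
  7→8: 8 black — skip
7 black
6 gray
  1 gray
    1→8: 8 black — skip
    10 gray
      5 gray
      5 black
      10→2: 2 black — skip
    10 black
  1 black
  6→3: 3 black — skip
  13 gray
    13→5: 5 black — skip
    13→2: 2 black — skip
    13→4: 4 black — skip
    13→11: 11 black — skip
  13 black
  6→7: 7 black — skip
6 black
Every edge goes to a white or black vertex — no back edge, so the graph is acyclic.

No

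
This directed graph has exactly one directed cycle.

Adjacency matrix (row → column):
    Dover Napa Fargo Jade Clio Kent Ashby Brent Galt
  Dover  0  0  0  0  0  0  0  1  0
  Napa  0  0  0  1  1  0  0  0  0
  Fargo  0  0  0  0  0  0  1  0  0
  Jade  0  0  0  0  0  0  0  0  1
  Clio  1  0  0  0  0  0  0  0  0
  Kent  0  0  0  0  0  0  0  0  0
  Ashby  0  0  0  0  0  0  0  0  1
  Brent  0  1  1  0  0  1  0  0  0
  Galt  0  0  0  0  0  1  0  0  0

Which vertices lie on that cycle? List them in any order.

DFS with gray/black marking from Brent:
Brent gray
  Fargo gray
    Ashby gray
      Galt gray
        Kent gray
        Kent black
      Galt black
    Ashby black
  Fargo black
  Napa gray
    Clio gray
      Dover gray
        Dover→Brent: Brent is gray → back edge
Back edge closes the cycle Brent → Napa → Clio → Dover → Brent; its vertices are {Clio, Napa, Brent, Dover}.

Clio, Napa, Brent, Dover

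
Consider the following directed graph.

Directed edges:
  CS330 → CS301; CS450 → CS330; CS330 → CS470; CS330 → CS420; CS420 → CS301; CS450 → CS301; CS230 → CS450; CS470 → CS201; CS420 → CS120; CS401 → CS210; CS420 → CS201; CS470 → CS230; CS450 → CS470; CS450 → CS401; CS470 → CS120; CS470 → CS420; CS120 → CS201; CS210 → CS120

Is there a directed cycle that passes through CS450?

Yes

CS450 is on a cycle iff CS450 can reach itself via ≥1 edge.
CS450 → CS470 → CS230 → CS450 — yes.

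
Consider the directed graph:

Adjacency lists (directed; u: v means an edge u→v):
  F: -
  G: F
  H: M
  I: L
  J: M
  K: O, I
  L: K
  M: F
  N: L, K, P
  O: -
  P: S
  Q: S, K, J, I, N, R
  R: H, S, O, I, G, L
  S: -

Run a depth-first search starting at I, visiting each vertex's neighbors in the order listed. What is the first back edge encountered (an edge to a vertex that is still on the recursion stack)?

DFS from I (visiting each vertex's neighbors in the order listed); mark gray on enter, black on exit:
I gray
  L gray
    K gray
      O gray
      O black
      K→I: I is gray → back edge
First back edge: K → I.

K→I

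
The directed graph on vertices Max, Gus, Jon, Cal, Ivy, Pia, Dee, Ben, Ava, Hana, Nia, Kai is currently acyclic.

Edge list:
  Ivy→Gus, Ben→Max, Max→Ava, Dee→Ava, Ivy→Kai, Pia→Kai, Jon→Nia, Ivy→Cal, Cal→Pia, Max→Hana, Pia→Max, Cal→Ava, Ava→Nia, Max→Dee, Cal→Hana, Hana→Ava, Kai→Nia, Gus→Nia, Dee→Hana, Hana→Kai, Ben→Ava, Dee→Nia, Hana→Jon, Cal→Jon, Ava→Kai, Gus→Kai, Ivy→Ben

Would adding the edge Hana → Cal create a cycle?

Yes

Adding Hana→Cal creates a cycle iff Cal can already reach Hana.
Path from Cal: Cal → Hana.
So Cal → … → Hana → Cal is a cycle.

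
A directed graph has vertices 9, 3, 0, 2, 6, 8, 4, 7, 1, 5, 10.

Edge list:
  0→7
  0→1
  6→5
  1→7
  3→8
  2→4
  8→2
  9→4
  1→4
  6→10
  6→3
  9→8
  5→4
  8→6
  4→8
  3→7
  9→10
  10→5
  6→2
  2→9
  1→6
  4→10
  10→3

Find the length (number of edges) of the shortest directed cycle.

3

For each vertex v, BFS finds the shortest path from v back to v.
The shortest such closed walk is 6 → 3 → 8 → 6, length 3.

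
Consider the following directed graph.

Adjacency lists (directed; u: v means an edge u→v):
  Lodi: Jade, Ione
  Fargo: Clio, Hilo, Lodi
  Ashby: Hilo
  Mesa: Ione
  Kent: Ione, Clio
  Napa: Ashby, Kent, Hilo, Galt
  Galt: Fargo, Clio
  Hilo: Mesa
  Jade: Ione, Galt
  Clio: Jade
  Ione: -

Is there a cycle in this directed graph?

DFS with white/gray/black marking, starting from Ashby:
Ashby gray
  Hilo gray
    Mesa gray
      Ione gray
      Ione black
    Mesa black
  Hilo black
Ashby black
Lodi gray
  Jade gray
    Jade→Ione: Ione black — skip
    Galt gray
      Fargo gray
        Clio gray
          Clio→Jade: Jade is gray → back edge
Back edge found, so a cycle exists: Jade → Galt → Fargo → Clio → Jade.

Yes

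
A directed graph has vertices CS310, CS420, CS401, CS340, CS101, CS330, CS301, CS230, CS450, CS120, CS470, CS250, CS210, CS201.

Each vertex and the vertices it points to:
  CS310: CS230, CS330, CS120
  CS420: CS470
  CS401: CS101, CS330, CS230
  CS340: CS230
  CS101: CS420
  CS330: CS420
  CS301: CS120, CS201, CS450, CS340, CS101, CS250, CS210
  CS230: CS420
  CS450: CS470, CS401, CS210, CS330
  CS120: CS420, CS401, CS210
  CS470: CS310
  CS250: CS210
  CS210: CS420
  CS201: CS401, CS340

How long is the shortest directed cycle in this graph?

For each vertex v, BFS finds the shortest path from v back to v.
The shortest such closed walk is CS470 → CS310 → CS330 → CS420 → CS470, length 4.

4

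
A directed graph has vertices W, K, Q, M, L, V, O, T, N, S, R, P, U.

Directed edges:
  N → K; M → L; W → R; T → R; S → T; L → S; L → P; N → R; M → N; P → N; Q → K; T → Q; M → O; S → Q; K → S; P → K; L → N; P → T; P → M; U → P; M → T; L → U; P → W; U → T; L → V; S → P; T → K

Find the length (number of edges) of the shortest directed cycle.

3

For each vertex v, BFS finds the shortest path from v back to v.
The shortest such closed walk is L → P → M → L, length 3.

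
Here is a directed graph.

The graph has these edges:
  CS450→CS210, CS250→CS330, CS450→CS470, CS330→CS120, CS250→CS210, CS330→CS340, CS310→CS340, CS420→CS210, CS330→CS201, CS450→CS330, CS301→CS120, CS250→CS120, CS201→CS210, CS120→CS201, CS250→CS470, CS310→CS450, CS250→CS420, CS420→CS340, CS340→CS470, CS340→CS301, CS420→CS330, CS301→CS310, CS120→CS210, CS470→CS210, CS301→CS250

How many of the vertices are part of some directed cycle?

A vertex is on a directed cycle iff it belongs to a strongly connected component of size ≥ 2 (or has a self-loop).
The vertices on cycles are {CS250, CS301, CS310, CS330, CS340, CS420, CS450} — 7 in total.

7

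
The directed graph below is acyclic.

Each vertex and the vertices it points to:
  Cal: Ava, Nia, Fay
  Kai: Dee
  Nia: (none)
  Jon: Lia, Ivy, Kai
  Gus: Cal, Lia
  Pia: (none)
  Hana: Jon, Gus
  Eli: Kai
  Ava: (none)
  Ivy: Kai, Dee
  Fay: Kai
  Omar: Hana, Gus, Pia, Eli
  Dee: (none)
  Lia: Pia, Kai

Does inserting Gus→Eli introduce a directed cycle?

No

Adding Gus→Eli creates a cycle iff Eli can already reach Gus.
Explore from Eli: no path reaches Gus. The graph stays acyclic.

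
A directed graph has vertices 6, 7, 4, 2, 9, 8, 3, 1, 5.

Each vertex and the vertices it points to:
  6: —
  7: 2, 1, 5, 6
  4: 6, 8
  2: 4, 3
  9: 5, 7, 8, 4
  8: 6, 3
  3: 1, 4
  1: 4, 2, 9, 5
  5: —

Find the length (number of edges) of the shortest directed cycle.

For each vertex v, BFS finds the shortest path from v back to v.
The shortest such closed walk is 9 → 7 → 1 → 9, length 3.

3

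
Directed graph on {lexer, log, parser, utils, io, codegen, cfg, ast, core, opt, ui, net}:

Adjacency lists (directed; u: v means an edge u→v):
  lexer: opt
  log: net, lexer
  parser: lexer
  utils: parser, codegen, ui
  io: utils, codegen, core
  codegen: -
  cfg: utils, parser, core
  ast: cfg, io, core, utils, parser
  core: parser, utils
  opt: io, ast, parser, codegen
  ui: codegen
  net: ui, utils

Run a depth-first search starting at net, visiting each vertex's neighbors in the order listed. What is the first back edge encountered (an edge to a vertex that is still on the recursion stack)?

io->utils

DFS from net (visiting each vertex's neighbors in the order listed); mark gray on enter, black on exit:
net gray
  ui gray
    codegen gray
    codegen black
  ui black
  utils gray
    parser gray
      lexer gray
        opt gray
          io gray
            io→utils: utils is gray → back edge
First back edge: io → utils.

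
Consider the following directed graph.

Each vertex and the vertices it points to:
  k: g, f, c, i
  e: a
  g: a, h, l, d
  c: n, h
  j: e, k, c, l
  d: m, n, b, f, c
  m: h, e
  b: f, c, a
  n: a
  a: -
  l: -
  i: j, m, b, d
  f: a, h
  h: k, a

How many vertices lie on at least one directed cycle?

10

A vertex is on a directed cycle iff it belongs to a strongly connected component of size ≥ 2 (or has a self-loop).
The vertices on cycles are {b, c, d, f, g, h, i, j, k, m} — 10 in total.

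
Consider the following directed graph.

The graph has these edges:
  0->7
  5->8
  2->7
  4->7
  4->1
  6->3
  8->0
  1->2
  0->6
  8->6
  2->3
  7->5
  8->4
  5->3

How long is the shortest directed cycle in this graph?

4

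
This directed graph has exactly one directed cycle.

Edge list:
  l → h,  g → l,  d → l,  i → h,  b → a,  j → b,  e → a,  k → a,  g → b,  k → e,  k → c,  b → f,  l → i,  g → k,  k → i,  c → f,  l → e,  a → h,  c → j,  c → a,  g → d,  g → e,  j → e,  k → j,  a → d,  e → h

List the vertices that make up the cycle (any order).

a, d, e, l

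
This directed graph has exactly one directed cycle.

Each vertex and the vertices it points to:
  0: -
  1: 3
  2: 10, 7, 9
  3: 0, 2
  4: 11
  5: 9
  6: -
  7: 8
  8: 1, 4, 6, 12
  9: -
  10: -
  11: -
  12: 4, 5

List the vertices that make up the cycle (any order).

1, 2, 3, 7, 8

DFS with gray/black marking from 2:
2 gray
  10 gray
  10 black
  7 gray
    8 gray
      1 gray
        3 gray
          0 gray
          0 black
          3→2: 2 is gray → back edge
Back edge closes the cycle 2 → 7 → 8 → 1 → 3 → 2; its vertices are {1, 2, 3, 7, 8}.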